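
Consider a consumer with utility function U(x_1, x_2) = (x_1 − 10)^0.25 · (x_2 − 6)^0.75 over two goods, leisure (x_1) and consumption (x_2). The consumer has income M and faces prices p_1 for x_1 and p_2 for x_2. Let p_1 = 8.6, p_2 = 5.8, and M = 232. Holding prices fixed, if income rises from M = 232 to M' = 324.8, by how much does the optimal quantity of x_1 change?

This is Cobb-Douglas in (x_1−10, x_2−6): tangency gives 0.25·p_2·(x_2−6) = 0.75·p_1·(x_1−10).
After buying the subsistence bundle (10, 6), a share 0.25 of the remaining income goes to x_1: x_1* = 10 + 0.25·(M − 10p_1 − 6p_2)/p_1.
Discretionary income = 232 − 10·8.6 − 6·5.8 = 111.2; x_1* = 10 + 0.25·111.2/8.6 = 13.2326.
At M' = 324.8: x_1* = 15.9302. Change: 15.9302 − 13.2326 = 2.6977.

Δx_1* = 2.6977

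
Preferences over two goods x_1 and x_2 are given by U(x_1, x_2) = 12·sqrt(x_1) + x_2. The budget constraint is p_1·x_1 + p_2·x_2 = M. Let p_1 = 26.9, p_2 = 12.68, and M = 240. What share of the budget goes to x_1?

Solve: √x_1 = 6·p_2/p_1, so x_1*(p_1,p_2) = (6·p_2/p_1)², and x_2* = (M − p_1·x_1*)/p_2.
Plugging in: x_1* = (6·12.68/26.9)² = 7.999, x_2* = 1.9579.
Expenditure on x_1: 26.9·7.999 = 215.1735; share = 0.8966.

share on x_1 = 0.8966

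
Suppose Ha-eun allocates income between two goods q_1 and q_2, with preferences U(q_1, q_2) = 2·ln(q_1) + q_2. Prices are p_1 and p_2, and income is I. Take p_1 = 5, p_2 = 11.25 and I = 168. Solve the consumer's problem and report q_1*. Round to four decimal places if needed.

At the given prices: q_1* = 2·11.25/5 = 4.5.

q_1* = 4.5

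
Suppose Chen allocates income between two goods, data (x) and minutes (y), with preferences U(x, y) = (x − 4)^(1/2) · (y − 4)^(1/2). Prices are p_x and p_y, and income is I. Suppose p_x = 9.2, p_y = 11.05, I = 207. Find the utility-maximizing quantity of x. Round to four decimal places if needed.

x* = 10.8478

This is Cobb-Douglas in (x−4, y−4): tangency gives 0.5·p_y·(y−4) = 0.5·p_x·(x−4).
Substituting into the budget: x* = 4 + 0.5·(I − 4·p_x − 4·p_y)/p_x, and y* = 4 + 0.5·(…)/p_y.
Discretionary income = 207 − 4·9.2 − 4·11.05 = 126; x* = 4 + 0.5·126/9.2 = 10.8478.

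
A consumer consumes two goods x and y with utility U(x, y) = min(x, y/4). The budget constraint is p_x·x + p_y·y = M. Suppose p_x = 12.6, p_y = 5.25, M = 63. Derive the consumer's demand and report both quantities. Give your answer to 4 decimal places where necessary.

With perfect complements, no substitution: consume in ratio x:y = 1:4.
Budget: p_x·x + p_y·4·x = M, so (p_x + 4·p_y)·x = M.
Demand: x*(p_x,p_y,M) = M/(p_x + 4·p_y), y* = 4·M/(p_x + 4·p_y).
Here 12.6 + 4·5.25 = 33.6, giving x* = 1.875 and y* = 7.5.

x* = 1.875, y* = 7.5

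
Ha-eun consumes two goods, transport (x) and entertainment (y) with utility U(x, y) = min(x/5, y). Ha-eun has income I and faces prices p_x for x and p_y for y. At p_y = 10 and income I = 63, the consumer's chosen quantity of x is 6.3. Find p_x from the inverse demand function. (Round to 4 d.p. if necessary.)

p_x = 8

With perfect complements, no substitution: consume in ratio x:y = 5:1.
Budget: p_x·x + p_y·(1/5)·x = I, so (5·p_x + p_y)·x = 5·I.
Demand: x*(p_x,p_y,I) = 5·I/(5·p_x + p_y), y* = I/(5·p_x + p_y).
Set x* = 6.3 in the demand function and solve for p_x: p_x = 8.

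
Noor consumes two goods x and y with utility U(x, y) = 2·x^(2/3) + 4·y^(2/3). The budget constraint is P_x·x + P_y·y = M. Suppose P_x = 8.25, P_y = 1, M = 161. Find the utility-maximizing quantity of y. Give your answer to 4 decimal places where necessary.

y* = 160.7049

From the CES first-order condition, (1/2)·(y/x)^(1/3) = P_x/P_y.
Hence y/x = (2·P_x/P_y)^(1/(1/3)), i.e. raised to the 3 power.
Substitute y = (y/x)·x into the budget: x* = M/(P_x + P_y·(y/x)).
Numerically y/x = 4492.125, so x* = 161/(8.25 + 1·4492.125) = 0.0358 and y* = 4492.125·0.0358 = 160.7049.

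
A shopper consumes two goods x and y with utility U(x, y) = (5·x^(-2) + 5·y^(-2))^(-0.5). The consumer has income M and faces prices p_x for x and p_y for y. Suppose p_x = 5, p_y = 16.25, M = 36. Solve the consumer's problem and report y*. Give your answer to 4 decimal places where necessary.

y* = 1.5218

Substitute y = (y/x)·x into the budget: x* = M/(p_x + p_y·(y/x)).
Numerically y/x = 0.675106, so x* = 36/(5 + 16.25·0.675106) = 2.2542 and y* = 0.675106·2.2542 = 1.5218.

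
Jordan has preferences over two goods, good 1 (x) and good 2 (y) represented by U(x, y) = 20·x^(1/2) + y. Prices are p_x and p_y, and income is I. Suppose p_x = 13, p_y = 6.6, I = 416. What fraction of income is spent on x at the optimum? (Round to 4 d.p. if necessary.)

Plugging in: x* = (10·6.6/13)² = 25.7751, y* = 12.2611.
Expenditure on x: 13·25.7751 = 335.0769; share = 0.8055.

share on x = 0.8055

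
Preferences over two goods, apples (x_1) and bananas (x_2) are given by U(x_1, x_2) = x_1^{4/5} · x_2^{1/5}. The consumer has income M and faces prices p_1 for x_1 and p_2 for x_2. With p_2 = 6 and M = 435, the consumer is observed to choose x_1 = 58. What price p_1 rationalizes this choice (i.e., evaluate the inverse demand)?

The MRS is 4·x_2/x_1. Set MRS = p_1/p_2.
So 0.8·p_2·x_2 = 0.2·p_1·x_1; combined with the budget, a share 0.8 of income goes to x_1.
Demand: x_1*(p_1,p_2,M) = 0.8·M/p_1 and x_2* = 0.2·M/p_2.
Set x_1* = 58 in the demand function and solve for p_1: p_1 = 6.

p_1 = 6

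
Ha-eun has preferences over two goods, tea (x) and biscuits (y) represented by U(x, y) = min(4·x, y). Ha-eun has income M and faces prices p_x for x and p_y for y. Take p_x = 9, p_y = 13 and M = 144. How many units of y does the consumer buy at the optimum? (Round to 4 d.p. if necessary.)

Demand: x*(p_x,p_y,M) = M/(p_x + 4·p_y), y* = 4·M/(p_x + 4·p_y).
Here 9 + 4·13 = 61, giving y* = 9.4426.

y* = 9.4426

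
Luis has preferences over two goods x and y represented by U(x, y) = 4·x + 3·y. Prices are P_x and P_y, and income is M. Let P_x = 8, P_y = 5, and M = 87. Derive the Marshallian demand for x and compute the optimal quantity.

x* = 0

y gives more utility per dollar, so spend all income on y: y* = M/P_y, x* = 0.
Numerically: x* = 0, y* = 17.4.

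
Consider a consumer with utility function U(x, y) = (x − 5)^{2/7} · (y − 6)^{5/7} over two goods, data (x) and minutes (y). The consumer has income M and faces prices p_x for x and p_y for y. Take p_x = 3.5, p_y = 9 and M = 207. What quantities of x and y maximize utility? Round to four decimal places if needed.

This is Cobb-Douglas in (x−5, y−6): tangency gives 2/7·p_y·(y−6) = 5/7·p_x·(x−5).
Substituting into the budget: x* = 5 + 2/7·(M − 5·p_x − 6·p_y)/p_x, and y* = 6 + 5/7·(…)/p_y.
Discretionary income = 207 − 5·3.5 − 6·9 = 135.5; x* = 5 + 2/7·135.5/3.5 = 16.0612; y* = 6 + 5/7·135.5/9 = 16.754.

x* = 16.0612, y* = 16.754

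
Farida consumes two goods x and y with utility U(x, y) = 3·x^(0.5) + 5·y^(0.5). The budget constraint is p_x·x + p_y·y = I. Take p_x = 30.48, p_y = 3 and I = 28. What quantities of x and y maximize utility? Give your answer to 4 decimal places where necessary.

x* = 0.0314, y* = 9.0139

MRS = MU_x/MU_y = (3/5)·(y/x)^(0.5). Set equal to p_x/p_y.
Solve for the ratio: y/x = [(5/3)·p_x/p_y]^(2).
With the ratio pinned down, the budget gives x* = I/(p_x + p_y·(y/x)) and y* = (y/x)·x*.
Numerically y/x = 286.737778, so x* = 28/(30.48 + 3·286.737778) = 0.0314 and y* = 286.737778·0.0314 = 9.0139.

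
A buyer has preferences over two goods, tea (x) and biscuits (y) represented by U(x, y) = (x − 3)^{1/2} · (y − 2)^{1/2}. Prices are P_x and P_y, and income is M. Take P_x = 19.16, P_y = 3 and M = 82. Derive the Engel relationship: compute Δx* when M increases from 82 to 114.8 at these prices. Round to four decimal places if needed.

Let x' = x−3, y' = y−2. MRS = y'/x' = P_x/P_y.
After buying the subsistence bundle (3, 2), a share 0.5 of the remaining income goes to x: x* = 3 + 0.5·(M − 3P_x − 2P_y)/P_x.
Discretionary income = 82 − 3·19.16 − 2·3 = 18.52; x* = 3 + 0.5·18.52/19.16 = 3.4833.
At M' = 114.8: x* = 4.3392. Change: 4.3392 − 3.4833 = 0.8559.

Δx* = 0.8559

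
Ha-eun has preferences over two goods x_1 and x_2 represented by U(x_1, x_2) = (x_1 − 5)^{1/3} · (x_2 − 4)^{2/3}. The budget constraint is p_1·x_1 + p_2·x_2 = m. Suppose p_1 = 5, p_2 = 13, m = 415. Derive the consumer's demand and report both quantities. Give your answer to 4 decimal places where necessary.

x_1* = 27.5333, x_2* = 21.3333

This is Cobb-Douglas in (x_1−5, x_2−4): tangency gives 1/3·p_2·(x_2−4) = 2/3·p_1·(x_1−5).
Substituting into the budget: x_1* = 5 + 1/3·(m − 5·p_1 − 4·p_2)/p_1, and x_2* = 4 + 2/3·(…)/p_2.
Discretionary income = 415 − 5·5 − 4·13 = 338; x_1* = 5 + 1/3·338/5 = 27.5333; x_2* = 4 + 2/3·338/13 = 21.3333.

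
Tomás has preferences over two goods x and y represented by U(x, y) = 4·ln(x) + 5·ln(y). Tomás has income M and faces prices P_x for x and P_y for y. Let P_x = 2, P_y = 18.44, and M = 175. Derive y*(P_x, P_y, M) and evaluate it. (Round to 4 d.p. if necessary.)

y* = 5.2724

The MRS is (4/5)·y/x. Set MRS = P_x/P_y.
Rearranging, P_y·y = (5/4)·P_x·x. Substituting into the budget gives P_x·x·(1 + (5/4)) = M.
Demand: x*(P_x,P_y,M) = 4/9·M/P_x and y* = 5/9·M/P_y.
At P_x=2, P_y=18.44, M=175: y* = 5/9·175/18.44 = 5.2724.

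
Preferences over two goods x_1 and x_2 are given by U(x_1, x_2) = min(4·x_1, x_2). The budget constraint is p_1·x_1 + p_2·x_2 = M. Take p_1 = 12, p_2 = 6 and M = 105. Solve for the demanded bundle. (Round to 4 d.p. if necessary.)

With perfect complements, no substitution: consume in ratio x_1:x_2 = 1:4.
Budget: p_1·x_1 + p_2·4·x_1 = M, so (p_1 + 4·p_2)·x_1 = M.
Demand: x_1*(p_1,p_2,M) = M/(p_1 + 4·p_2), x_2* = 4·M/(p_1 + 4·p_2).
Here 12 + 4·6 = 36, giving x_1* = 2.9167 and x_2* = 11.6667.

x_1* = 2.9167, x_2* = 11.6667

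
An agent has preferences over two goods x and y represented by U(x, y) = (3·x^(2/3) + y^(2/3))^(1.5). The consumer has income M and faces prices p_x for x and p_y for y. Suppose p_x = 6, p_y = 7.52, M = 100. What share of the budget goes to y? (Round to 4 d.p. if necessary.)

From the CES first-order condition, 3·(y/x)^(1/3) = p_x/p_y.
Hence y/x = ((1/3)·p_x/p_y)^(1/(1/3)), i.e. raised to the 3 power.
Substitute y = (y/x)·x into the budget: x* = M/(p_x + p_y·(y/x)).
Numerically y/x = 0.018812, so x* = 100/(6 + 7.52·0.018812) = 16.2828 and y* = 0.018812·16.2828 = 0.3063.
Expenditure on y: 7.52·0.3063 = 2.3035; share = 0.023.

share on y = 0.023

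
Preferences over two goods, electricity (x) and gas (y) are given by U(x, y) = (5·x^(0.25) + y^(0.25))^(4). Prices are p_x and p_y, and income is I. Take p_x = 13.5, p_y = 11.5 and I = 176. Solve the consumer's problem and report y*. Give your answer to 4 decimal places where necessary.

y* = 1.6809

MRS = MU_x/MU_y = 5·(y/x)^(0.75). Set equal to p_x/p_y.
Hence y/x = ((1/5)·p_x/p_y)^(1/(0.75)), i.e. raised to the 4/3 power.
With the ratio pinned down, the budget gives x* = I/(p_x + p_y·(y/x)) and y* = (y/x)·x*.
Numerically y/x = 0.14484, so x* = 176/(13.5 + 11.5·0.14484) = 11.6052 and y* = 0.14484·11.6052 = 1.6809.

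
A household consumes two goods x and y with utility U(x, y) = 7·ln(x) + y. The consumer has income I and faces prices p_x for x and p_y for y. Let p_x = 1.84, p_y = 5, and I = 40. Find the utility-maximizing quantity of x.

x* = 19.0217

Set MRS = p_x/p_y: (7/x)/1 = p_x/p_y.
So x*(p_x,p_y) = 7·p_y/p_x, independent of income; and y* = (I − 7·p_y)/p_y.
At the given prices: x* = 7·5/1.84 = 19.0217.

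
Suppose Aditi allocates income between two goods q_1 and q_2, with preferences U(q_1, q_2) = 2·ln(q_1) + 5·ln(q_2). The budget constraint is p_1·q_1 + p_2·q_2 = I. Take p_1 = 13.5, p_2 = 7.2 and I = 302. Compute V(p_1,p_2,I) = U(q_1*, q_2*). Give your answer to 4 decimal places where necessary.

The MRS is (2/5)·q_2/q_1. Set MRS = p_1/p_2.
Rearranging, p_2·q_2 = (5/2)·p_1·q_1. Substituting into the budget gives p_1·q_1·(1 + (5/2)) = I.
Demand: q_1*(p_1,p_2,I) = 2/7·I/p_1 and q_2* = 5/7·I/p_2.
At p_1=13.5, p_2=7.2, I=302: q_1* = 2/7·302/13.5 = 6.3915, q_2* = 29.9603.
Utility at the optimum: U(6.3915, 29.9603) = 20.7093.

V = 20.7093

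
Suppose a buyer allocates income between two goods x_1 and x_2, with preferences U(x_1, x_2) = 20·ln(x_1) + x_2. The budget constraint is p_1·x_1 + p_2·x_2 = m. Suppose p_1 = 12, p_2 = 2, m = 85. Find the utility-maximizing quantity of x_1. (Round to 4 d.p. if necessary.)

MU_x_1 = 20/x_1, MU_x_2 = 1. Tangency: 20/x_1 = p_1/p_2.
So x_1*(p_1,p_2) = 20·p_2/p_1, independent of income; and x_2* = (m − 20·p_2)/p_2.
At the given prices: x_1* = 20·2/12 = 3.3333.

x_1* = 3.3333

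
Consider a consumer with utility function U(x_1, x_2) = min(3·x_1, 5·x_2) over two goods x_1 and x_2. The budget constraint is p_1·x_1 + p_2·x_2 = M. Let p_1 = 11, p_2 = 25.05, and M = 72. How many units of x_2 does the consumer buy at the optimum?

With perfect complements, no substitution: consume in ratio x_1:x_2 = 5:3.
Budget: p_1·x_1 + p_2·(3/5)·x_1 = M, so (5·p_1 + 3·p_2)·x_1 = 5·M.
Demand: x_1*(p_1,p_2,M) = 5·M/(5·p_1 + 3·p_2), x_2* = 3·M/(5·p_1 + 3·p_2).
Here 5·11 + 3·25.05 = 130.15, giving x_2* = 1.6596.

x_2* = 1.6596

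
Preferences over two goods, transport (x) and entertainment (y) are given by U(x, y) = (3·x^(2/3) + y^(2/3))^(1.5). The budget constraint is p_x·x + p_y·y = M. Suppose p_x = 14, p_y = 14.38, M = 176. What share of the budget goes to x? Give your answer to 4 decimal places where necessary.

share on x = 0.9661

MRS = MU_x/MU_y = 3·(y/x)^(1/3). Set equal to p_x/p_y.
Solve for the ratio: y/x = [(1/3)·p_x/p_y]^(3).
With the ratio pinned down, the budget gives x* = M/(p_x + p_y·(y/x)) and y* = (y/x)·x*.
Numerically y/x = 0.034178, so x* = 176/(14 + 14.38·0.034178) = 12.1451 and y* = 0.034178·12.1451 = 0.4151.
Expenditure on x: 14·12.1451 = 170.031; share = 0.9661.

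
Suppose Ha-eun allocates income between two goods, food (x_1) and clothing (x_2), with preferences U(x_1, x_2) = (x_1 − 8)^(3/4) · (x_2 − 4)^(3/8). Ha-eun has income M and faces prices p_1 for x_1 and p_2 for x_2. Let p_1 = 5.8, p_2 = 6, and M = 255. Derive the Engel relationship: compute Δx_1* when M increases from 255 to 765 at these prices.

Δx_1* = 58.6207

MRS = 2·(x_2−4)/(x_1−8). Tangency with p_1/p_2 gives x_2−4 = (1/2)·(p_1/p_2)·(x_1−8).
After buying the subsistence bundle (8, 4), a share 2/3 of the remaining income goes to x_1: x_1* = 8 + 2/3·(M − 8p_1 − 4p_2)/p_1.
Discretionary income = 255 − 8·5.8 − 4·6 = 184.6; x_1* = 8 + 2/3·184.6/5.8 = 29.2184.
At M' = 765: x_1* = 87.8391. Change: 87.8391 − 29.2184 = 58.6207.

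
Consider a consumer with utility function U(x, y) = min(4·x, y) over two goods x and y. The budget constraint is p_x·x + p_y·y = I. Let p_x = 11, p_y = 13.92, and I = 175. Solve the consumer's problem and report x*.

x* = 2.6245

Leontief preferences: the optimum is at the kink where x/1 = y/4, i.e. y = 4·x.
Budget: p_x·x + p_y·4·x = I, so (p_x + 4·p_y)·x = I.
Demand: x*(p_x,p_y,I) = I/(p_x + 4·p_y), y* = 4·I/(p_x + 4·p_y).
Here 11 + 4·13.92 = 66.68, giving x* = 2.6245.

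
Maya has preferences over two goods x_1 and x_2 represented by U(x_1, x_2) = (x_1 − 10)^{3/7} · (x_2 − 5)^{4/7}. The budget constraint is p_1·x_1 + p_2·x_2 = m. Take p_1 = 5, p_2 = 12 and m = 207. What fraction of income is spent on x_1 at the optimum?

MRS = (3/4)·(x_2−5)/(x_1−10). Tangency with p_1/p_2 gives x_2−5 = (4/3)·(p_1/p_2)·(x_1−10).
Substituting into the budget: x_1* = 10 + 3/7·(m − 10·p_1 − 5·p_2)/p_1, and x_2* = 5 + 4/7·(…)/p_2.
Discretionary income = 207 − 10·5 − 5·12 = 97; x_1* = 10 + 3/7·97/5 = 18.3143; x_2* = 5 + 4/7·97/12 = 9.619.
Expenditure on x_1: 5·18.3143 = 91.5714; share = 0.4424.

share on x_1 = 0.4424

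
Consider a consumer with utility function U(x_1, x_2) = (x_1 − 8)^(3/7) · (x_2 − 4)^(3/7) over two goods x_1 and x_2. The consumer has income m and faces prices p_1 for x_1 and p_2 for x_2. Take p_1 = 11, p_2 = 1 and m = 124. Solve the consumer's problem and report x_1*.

x_1* = 9.4545

This is Cobb-Douglas in (x_1−8, x_2−4): tangency gives 3/7·p_2·(x_2−4) = 3/7·p_1·(x_1−8).
Substituting into the budget: x_1* = 8 + 0.5·(m − 8·p_1 − 4·p_2)/p_1, and x_2* = 4 + 0.5·(…)/p_2.
Discretionary income = 124 − 8·11 − 4·1 = 32; x_1* = 8 + 0.5·32/11 = 9.4545.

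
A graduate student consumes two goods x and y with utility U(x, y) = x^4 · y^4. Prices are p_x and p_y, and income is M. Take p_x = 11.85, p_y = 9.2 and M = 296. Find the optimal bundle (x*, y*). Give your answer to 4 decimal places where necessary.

x* = 12.4895, y* = 16.087

Demand: x*(p_x,p_y,M) = 0.5·M/p_x and y* = 0.5·M/p_y.
At p_x=11.85, p_y=9.2, M=296: x* = 0.5·296/11.85 = 12.4895, y* = 16.087.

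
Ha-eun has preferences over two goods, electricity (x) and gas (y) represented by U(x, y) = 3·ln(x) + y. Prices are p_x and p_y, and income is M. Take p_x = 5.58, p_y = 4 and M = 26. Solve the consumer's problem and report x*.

x* = 2.1505

Set MRS = p_x/p_y: (3/x)/1 = p_x/p_y.
So x*(p_x,p_y) = 3·p_y/p_x, independent of income; and y* = (M − 3·p_y)/p_y.
At the given prices: x* = 3·4/5.58 = 2.1505.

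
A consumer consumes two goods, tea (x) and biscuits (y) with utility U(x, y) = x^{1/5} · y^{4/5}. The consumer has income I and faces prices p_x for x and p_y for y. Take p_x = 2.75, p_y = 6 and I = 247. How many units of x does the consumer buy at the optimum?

MU_x/MU_y = (0.2·y)/(0.8·x); tangency sets this equal to p_x/p_y.
Rearranging, p_y·y = 4·p_x·x. Substituting into the budget gives p_x·x·(1 + 4) = I.
Demand: x*(p_x,p_y,I) = 0.2·I/p_x and y* = 0.8·I/p_y.
At p_x=2.75, p_y=6, I=247: x* = 0.2·247/2.75 = 17.9636.

x* = 17.9636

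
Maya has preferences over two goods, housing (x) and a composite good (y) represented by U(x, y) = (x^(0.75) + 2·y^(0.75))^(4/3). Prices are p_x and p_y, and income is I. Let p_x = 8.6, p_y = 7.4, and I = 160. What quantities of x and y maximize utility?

Numerically y/x = 29.186829, so x* = 160/(8.6 + 7.4·29.186829) = 0.7124 and y* = 29.186829·0.7124 = 20.7937.

x* = 0.7124, y* = 20.7937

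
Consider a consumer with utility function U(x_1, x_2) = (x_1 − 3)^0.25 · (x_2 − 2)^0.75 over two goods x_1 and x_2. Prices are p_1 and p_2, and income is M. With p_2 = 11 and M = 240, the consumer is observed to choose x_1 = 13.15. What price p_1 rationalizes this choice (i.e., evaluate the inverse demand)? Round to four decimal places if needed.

Let x_1' = x_1−3, x_2' = x_2−2. MRS = (1/3)·x_2'/x_1' = p_1/p_2.
After buying the subsistence bundle (3, 2), a share 0.25 of the remaining income goes to x_1: x_1* = 3 + 0.25·(M − 3p_1 − 2p_2)/p_1.
Set x_1* = 13.15 in the demand function and solve for p_1: p_1 = 5.

p_1 = 5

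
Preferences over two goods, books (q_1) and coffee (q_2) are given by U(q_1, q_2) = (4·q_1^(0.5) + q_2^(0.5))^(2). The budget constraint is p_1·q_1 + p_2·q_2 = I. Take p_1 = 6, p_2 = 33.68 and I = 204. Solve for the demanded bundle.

q_1* = 33.6256, q_2* = 0.0667

MRS = MU_q_1/MU_q_2 = 4·(q_2/q_1)^(0.5). Set equal to p_1/p_2.
Solve for the ratio: q_2/q_1 = [(1/4)·p_1/p_2]^(2).
With the ratio pinned down, the budget gives q_1* = I/(p_1 + p_2·(q_2/q_1)) and q_2* = (q_2/q_1)·q_1*.
Numerically q_2/q_1 = 0.001984, so q_1* = 204/(6 + 33.68·0.001984) = 33.6256 and q_2* = 0.001984·33.6256 = 0.0667.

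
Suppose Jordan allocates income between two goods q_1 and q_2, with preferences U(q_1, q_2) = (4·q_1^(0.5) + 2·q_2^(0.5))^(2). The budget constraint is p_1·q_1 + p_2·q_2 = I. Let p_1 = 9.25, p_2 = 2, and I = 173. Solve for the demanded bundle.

q_1* = 8.6737, q_2* = 46.3841

Numerically q_2/q_1 = 5.347656, so q_1* = 173/(9.25 + 2·5.347656) = 8.6737 and q_2* = 5.347656·8.6737 = 46.3841.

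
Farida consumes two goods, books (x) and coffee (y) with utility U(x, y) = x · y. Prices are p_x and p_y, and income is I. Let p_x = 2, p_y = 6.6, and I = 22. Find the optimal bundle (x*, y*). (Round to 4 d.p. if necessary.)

x* = 5.5, y* = 1.6667

MU_x/MU_y = (y)/(x); tangency sets this equal to p_x/p_y.
So p_y·y = p_x·x; combined with the budget, a share 0.5 of income goes to x.
Demand: x*(p_x,p_y,I) = 0.5·I/p_x and y* = 0.5·I/p_y.
At p_x=2, p_y=6.6, I=22: x* = 0.5·22/2 = 5.5, y* = 1.6667.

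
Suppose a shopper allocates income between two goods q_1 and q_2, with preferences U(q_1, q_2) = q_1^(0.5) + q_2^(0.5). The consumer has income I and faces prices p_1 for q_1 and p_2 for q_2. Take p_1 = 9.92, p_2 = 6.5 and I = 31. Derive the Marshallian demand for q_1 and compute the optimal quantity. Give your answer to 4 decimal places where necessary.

From the CES first-order condition, (q_2/q_1)^(0.5) = p_1/p_2.
Hence q_2/q_1 = (p_1/p_2)^(1/(0.5)), i.e. raised to the 2 power.
Substitute q_2 = (q_2/q_1)·q_1 into the budget: q_1* = I/(p_1 + p_2·(q_2/q_1)).
Numerically q_2/q_1 = 2.329146, so q_1* = 31/(9.92 + 6.5·2.329146) = 1.2371.

q_1* = 1.2371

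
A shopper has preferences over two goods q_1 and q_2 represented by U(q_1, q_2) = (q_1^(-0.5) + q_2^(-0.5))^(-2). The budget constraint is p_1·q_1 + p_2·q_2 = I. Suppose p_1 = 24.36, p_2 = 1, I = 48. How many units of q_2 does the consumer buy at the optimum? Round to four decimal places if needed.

q_2* = 12.3113

Numerically q_2/q_1 = 8.403332, so q_1* = 48/(24.36 + 1·8.403332) = 1.4651 and q_2* = 8.403332·1.4651 = 12.3113.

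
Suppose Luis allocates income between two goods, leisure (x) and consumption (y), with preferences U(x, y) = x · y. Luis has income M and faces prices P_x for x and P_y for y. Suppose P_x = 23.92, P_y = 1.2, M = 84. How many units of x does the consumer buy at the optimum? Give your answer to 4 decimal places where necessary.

Tangency: MRS = y/x = P_x/P_y.
Rearranging, P_y·y = P_x·x. Substituting into the budget gives P_x·x·(1 + 1) = M.
Demand: x*(P_x,P_y,M) = 0.5·M/P_x and y* = 0.5·M/P_y.
At P_x=23.92, P_y=1.2, M=84: x* = 0.5·84/23.92 = 1.7559.

x* = 1.7559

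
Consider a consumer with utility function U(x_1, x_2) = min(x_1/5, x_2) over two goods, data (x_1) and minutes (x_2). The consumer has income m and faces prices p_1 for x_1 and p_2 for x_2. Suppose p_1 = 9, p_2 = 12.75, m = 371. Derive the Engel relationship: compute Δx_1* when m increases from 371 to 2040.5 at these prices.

Δx_1* = 144.5455

With perfect complements, no substitution: consume in ratio x_1:x_2 = 5:1.
Budget: p_1·x_1 + p_2·(1/5)·x_1 = m, so (5·p_1 + p_2)·x_1 = 5·m.
Demand: x_1*(p_1,p_2,m) = 5·m/(5·p_1 + p_2), x_2* = m/(5·p_1 + p_2).
Here 5·9 + 12.75 = 57.75, giving x_1* = 32.1212.
At m' = 2040.5: x_1* = 176.6667. Change: 176.6667 − 32.1212 = 144.5455.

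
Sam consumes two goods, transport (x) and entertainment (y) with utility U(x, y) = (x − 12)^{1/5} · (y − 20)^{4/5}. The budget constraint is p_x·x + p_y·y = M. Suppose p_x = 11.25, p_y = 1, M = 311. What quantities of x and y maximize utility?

x* = 14.7733, y* = 144.8

Let x' = x−12, y' = y−20. MRS = (1/4)·y'/x' = p_x/p_y.
After buying the subsistence bundle (12, 20), a share 0.2 of the remaining income goes to x: x* = 12 + 0.2·(M − 12p_x − 20p_y)/p_x.
Discretionary income = 311 − 12·11.25 − 20·1 = 156; x* = 12 + 0.2·156/11.25 = 14.7733; y* = 20 + 0.8·156/1 = 144.8.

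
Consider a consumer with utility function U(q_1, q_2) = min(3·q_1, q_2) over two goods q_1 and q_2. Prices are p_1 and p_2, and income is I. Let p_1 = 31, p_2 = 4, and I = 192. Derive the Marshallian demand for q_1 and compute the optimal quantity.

With perfect complements, no substitution: consume in ratio q_1:q_2 = 1:3.
Budget: p_1·q_1 + p_2·3·q_1 = I, so (p_1 + 3·p_2)·q_1 = I.
Demand: q_1*(p_1,p_2,I) = I/(p_1 + 3·p_2), q_2* = 3·I/(p_1 + 3·p_2).
Here 31 + 3·4 = 43, giving q_1* = 4.4651.

q_1* = 4.4651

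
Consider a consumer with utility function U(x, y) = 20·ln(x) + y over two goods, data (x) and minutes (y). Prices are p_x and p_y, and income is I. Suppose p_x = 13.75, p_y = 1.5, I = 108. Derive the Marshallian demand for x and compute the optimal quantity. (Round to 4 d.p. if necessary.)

x* = 2.1818

So x*(p_x,p_y) = 20·p_y/p_x, independent of income; and y* = (I − 20·p_y)/p_y.
At the given prices: x* = 20·1.5/13.75 = 2.1818.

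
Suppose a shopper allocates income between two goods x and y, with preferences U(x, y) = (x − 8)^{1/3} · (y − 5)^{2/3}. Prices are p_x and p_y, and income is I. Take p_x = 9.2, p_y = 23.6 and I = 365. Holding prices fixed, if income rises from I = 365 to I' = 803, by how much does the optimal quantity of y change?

Let x' = x−8, y' = y−5. MRS = (1/2)·y'/x' = p_x/p_y.
Substituting into the budget: x* = 8 + 1/3·(I − 8·p_x − 5·p_y)/p_x, and y* = 5 + 2/3·(…)/p_y.
Discretionary income = 365 − 8·9.2 − 5·23.6 = 173.4; y* = 5 + 2/3·173.4/23.6 = 9.8983.
At I' = 803: y* = 22.2712. Change: 22.2712 − 9.8983 = 12.3729.

Δy* = 12.3729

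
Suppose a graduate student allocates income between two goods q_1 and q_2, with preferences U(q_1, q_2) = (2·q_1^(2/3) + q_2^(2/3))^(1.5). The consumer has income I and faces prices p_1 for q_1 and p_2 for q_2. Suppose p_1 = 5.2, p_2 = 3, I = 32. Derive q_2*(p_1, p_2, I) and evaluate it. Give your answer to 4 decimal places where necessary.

q_2* = 2.9122

With the ratio pinned down, the budget gives q_1* = I/(p_1 + p_2·(q_2/q_1)) and q_2* = (q_2/q_1)·q_1*.
Numerically q_2/q_1 = 0.650963, so q_1* = 32/(5.2 + 3·0.650963) = 4.4737 and q_2* = 0.650963·4.4737 = 2.9122.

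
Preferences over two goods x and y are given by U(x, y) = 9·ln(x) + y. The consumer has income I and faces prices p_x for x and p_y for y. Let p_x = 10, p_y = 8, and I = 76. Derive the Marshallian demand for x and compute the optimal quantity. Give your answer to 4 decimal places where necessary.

Set MRS = p_x/p_y: (9/x)/1 = p_x/p_y.
So x*(p_x,p_y) = 9·p_y/p_x, independent of income; and y* = (I − 9·p_y)/p_y.
At the given prices: x* = 9·8/10 = 7.2.

x* = 7.2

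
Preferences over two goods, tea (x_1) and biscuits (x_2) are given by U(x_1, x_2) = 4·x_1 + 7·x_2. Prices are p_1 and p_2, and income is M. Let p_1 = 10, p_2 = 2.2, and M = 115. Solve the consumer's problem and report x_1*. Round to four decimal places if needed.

x_1* = 0

Linear utility — the consumer picks whichever good has higher MU/price: 4/10 = 0.4 vs 7/2.2 = 3.1818.
x_2 gives more utility per dollar, so spend all income on x_2: x_2* = M/p_2, x_1* = 0.
Numerically: x_1* = 0, x_2* = 52.2727.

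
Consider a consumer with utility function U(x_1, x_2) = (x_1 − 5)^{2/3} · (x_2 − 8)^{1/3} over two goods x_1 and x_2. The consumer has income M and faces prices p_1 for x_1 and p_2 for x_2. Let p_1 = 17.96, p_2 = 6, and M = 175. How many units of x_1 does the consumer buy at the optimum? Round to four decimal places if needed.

x_1* = 6.3808

This is Cobb-Douglas in (x_1−5, x_2−8): tangency gives 2/3·p_2·(x_2−8) = 1/3·p_1·(x_1−5).
Substituting into the budget: x_1* = 5 + 2/3·(M − 5·p_1 − 8·p_2)/p_1, and x_2* = 8 + 1/3·(…)/p_2.
Discretionary income = 175 − 5·17.96 − 8·6 = 37.2; x_1* = 5 + 2/3·37.2/17.96 = 6.3808.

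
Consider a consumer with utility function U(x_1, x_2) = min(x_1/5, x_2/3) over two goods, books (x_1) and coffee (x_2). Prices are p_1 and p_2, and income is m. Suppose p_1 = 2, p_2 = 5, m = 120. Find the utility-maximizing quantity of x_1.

x_1* = 24

With perfect complements, no substitution: consume in ratio x_1:x_2 = 5:3.
Budget: p_1·x_1 + p_2·(3/5)·x_1 = m, so (5·p_1 + 3·p_2)·x_1 = 5·m.
Demand: x_1*(p_1,p_2,m) = 5·m/(5·p_1 + 3·p_2), x_2* = 3·m/(5·p_1 + 3·p_2).
Here 5·2 + 3·5 = 25, giving x_1* = 24.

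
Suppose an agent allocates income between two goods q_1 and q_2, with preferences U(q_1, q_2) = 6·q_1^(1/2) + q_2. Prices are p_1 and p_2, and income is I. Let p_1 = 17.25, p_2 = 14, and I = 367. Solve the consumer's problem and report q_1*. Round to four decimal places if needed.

q_1* = 5.9282

MU_q_1 = 3/√q_1, MU_q_2 = 1. Tangency: 3/√q_1 = p_1/p_2.
Thus q_1* = (3·p_2/p_1)² — independent of I — with the rest of income spent on q_2.
Plugging in: q_1* = (3·14/17.25)² = 5.9282.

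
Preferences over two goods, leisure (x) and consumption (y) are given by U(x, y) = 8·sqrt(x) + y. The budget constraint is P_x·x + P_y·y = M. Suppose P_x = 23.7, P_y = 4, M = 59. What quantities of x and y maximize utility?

Solve: √x = 4·P_y/P_x, so x*(P_x,P_y) = (4·P_y/P_x)², and y* = (M − P_x·x*)/P_y.
Plugging in: x* = (4·4/23.7)² = 0.4558, y* = 12.0496.

x* = 0.4558, y* = 12.0496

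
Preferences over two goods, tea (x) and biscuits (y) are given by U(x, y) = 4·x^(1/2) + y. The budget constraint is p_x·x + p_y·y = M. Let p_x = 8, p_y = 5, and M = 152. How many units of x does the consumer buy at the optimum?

x* = 1.5625

MU_x = 2/√x, MU_y = 1. Tangency: 2/√x = p_x/p_y.
Solve: √x = 2·p_y/p_x, so x*(p_x,p_y) = (2·p_y/p_x)², and y* = (M − p_x·x*)/p_y.
Plugging in: x* = (2·5/8)² = 1.5625.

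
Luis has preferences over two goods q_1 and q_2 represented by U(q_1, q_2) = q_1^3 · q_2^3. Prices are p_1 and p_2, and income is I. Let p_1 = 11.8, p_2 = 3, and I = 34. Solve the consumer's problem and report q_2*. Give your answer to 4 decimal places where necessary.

Tangency: MRS = q_2/q_1 = p_1/p_2.
Rearranging, p_2·q_2 = p_1·q_1. Substituting into the budget gives p_1·q_1·(1 + 1) = I.
Demand: q_1*(p_1,p_2,I) = 0.5·I/p_1 and q_2* = 0.5·I/p_2.
At p_1=11.8, p_2=3, I=34: q_2* = 0.5·34/3 = 5.6667.

q_2* = 5.6667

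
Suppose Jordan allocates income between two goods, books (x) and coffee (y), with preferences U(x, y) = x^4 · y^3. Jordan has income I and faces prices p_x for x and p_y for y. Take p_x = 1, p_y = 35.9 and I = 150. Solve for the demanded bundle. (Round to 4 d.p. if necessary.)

At p_x=1, p_y=35.9, I=150: x* = 4/7·150/1 = 85.7143, y* = 1.7907.

x* = 85.7143, y* = 1.7907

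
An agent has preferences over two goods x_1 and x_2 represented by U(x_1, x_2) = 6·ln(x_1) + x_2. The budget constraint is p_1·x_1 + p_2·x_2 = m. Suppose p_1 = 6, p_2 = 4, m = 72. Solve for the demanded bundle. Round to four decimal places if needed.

Set MRS = p_1/p_2: (6/x_1)/1 = p_1/p_2.
So x_1*(p_1,p_2) = 6·p_2/p_1, independent of income; and x_2* = (m − 6·p_2)/p_2.
At the given prices: x_1* = 6·4/6 = 4, and x_2* = 12.

x_1* = 4, x_2* = 12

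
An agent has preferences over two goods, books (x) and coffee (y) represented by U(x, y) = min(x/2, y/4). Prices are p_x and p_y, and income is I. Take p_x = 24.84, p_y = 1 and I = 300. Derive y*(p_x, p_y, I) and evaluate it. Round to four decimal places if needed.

y* = 22.3547

Demand: x*(p_x,p_y,I) = 2·I/(2·p_x + 4·p_y), y* = 4·I/(2·p_x + 4·p_y).
Here 2·24.84 + 4·1 = 53.68, giving y* = 22.3547.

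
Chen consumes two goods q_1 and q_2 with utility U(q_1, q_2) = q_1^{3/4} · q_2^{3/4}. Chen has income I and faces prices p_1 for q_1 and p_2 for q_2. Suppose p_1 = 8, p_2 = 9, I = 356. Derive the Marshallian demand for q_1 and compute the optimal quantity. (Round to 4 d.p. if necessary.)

q_1* = 22.25

Tangency: MRS = q_2/q_1 = p_1/p_2.
Rearranging, p_2·q_2 = p_1·q_1. Substituting into the budget gives p_1·q_1·(1 + 1) = I.
Demand: q_1*(p_1,p_2,I) = 0.5·I/p_1 and q_2* = 0.5·I/p_2.
At p_1=8, p_2=9, I=356: q_1* = 0.5·356/8 = 22.25.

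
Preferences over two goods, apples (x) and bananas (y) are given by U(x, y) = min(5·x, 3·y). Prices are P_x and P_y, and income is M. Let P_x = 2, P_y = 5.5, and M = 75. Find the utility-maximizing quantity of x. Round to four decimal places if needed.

x* = 6.7164

With perfect complements, no substitution: consume in ratio x:y = 3:5.
Budget: P_x·x + P_y·(5/3)·x = M, so (3·P_x + 5·P_y)·x = 3·M.
Demand: x*(P_x,P_y,M) = 3·M/(3·P_x + 5·P_y), y* = 5·M/(3·P_x + 5·P_y).
Here 3·2 + 5·5.5 = 33.5, giving x* = 6.7164.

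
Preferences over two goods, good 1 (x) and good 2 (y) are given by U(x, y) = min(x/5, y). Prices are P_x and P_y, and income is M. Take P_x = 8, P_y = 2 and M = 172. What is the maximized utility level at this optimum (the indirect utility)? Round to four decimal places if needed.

V = 4.0952

With perfect complements, no substitution: consume in ratio x:y = 5:1.
Budget: P_x·x + P_y·(1/5)·x = M, so (5·P_x + P_y)·x = 5·M.
Demand: x*(P_x,P_y,M) = 5·M/(5·P_x + P_y), y* = M/(5·P_x + P_y).
Here 5·8 + 2 = 42, giving x* = 20.4762 and y* = 4.0952.
Utility at the optimum: U(20.4762, 4.0952) = 4.0952.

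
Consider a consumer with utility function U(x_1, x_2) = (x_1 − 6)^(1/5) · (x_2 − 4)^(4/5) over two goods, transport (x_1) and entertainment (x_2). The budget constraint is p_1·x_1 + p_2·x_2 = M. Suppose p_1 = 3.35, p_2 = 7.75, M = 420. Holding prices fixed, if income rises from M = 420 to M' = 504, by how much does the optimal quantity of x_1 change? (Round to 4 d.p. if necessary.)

Let x_1' = x_1−6, x_2' = x_2−4. MRS = (1/4)·x_2'/x_1' = p_1/p_2.
Substituting into the budget: x_1* = 6 + 0.2·(M − 6·p_1 − 4·p_2)/p_1, and x_2* = 4 + 0.8·(…)/p_2.
Discretionary income = 420 − 6·3.35 − 4·7.75 = 368.9; x_1* = 6 + 0.2·368.9/3.35 = 28.0239.
At M' = 504: x_1* = 33.0388. Change: 33.0388 − 28.0239 = 5.0149.

Δx_1* = 5.0149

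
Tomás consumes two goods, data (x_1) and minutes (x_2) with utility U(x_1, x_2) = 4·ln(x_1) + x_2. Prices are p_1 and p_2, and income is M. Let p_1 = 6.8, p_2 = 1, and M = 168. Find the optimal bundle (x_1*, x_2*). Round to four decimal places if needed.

Set MRS = p_1/p_2: (4/x_1)/1 = p_1/p_2.
So x_1*(p_1,p_2) = 4·p_2/p_1, independent of income; and x_2* = (M − 4·p_2)/p_2.
At the given prices: x_1* = 4·1/6.8 = 0.5882, and x_2* = 164.

x_1* = 0.5882, x_2* = 164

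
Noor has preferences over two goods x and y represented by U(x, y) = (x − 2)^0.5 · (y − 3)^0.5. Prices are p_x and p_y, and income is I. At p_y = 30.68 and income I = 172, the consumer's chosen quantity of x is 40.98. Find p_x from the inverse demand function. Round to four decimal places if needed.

p_x = 1

Let x' = x−2, y' = y−3. MRS = y'/x' = p_x/p_y.
After buying the subsistence bundle (2, 3), a share 0.5 of the remaining income goes to x: x* = 2 + 0.5·(I − 2p_x − 3p_y)/p_x.
Set x* = 40.98 in the demand function and solve for p_x: p_x = 1.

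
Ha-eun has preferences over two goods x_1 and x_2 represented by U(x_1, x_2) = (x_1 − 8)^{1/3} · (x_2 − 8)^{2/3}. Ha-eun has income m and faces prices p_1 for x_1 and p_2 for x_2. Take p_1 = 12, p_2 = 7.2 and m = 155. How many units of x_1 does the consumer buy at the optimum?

After buying the subsistence bundle (8, 8), a share 1/3 of the remaining income goes to x_1: x_1* = 8 + 1/3·(m − 8p_1 − 8p_2)/p_1.
Discretionary income = 155 − 8·12 − 8·7.2 = 1.4; x_1* = 8 + 1/3·1.4/12 = 8.0389.

x_1* = 8.0389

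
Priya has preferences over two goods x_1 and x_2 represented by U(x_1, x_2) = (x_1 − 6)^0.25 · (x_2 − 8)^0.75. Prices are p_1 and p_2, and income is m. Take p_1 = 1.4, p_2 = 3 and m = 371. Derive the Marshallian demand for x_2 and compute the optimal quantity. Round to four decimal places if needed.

x_2* = 92.65

Let x_1' = x_1−6, x_2' = x_2−8. MRS = (1/3)·x_2'/x_1' = p_1/p_2.
Substituting into the budget: x_1* = 6 + 0.25·(m − 6·p_1 − 8·p_2)/p_1, and x_2* = 8 + 0.75·(…)/p_2.
Discretionary income = 371 − 6·1.4 − 8·3 = 338.6; x_2* = 8 + 0.75·338.6/3 = 92.65.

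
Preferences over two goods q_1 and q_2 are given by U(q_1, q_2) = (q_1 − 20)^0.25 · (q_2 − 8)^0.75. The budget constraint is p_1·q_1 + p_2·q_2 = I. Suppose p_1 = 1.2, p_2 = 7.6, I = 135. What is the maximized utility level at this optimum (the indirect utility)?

V = 5.9714

This is Cobb-Douglas in (q_1−20, q_2−8): tangency gives 0.25·p_2·(q_2−8) = 0.75·p_1·(q_1−20).
Substituting into the budget: q_1* = 20 + 0.25·(I − 20·p_1 − 8·p_2)/p_1, and q_2* = 8 + 0.75·(…)/p_2.
Discretionary income = 135 − 20·1.2 − 8·7.6 = 50.2; q_1* = 20 + 0.25·50.2/1.2 = 30.4583; q_2* = 8 + 0.75·50.2/7.6 = 12.9539.
Utility at the optimum: U(30.4583, 12.9539) = 5.9714.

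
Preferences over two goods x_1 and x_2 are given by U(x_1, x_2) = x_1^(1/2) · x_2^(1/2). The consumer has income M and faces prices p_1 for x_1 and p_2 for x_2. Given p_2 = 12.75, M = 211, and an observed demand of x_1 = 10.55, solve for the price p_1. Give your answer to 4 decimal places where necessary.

p_1 = 10

Tangency: MRS = x_2/x_1 = p_1/p_2.
Rearranging, p_2·x_2 = p_1·x_1. Substituting into the budget gives p_1·x_1·(1 + 1) = M.
Demand: x_1*(p_1,p_2,M) = 0.5·M/p_1 and x_2* = 0.5·M/p_2.
Set x_1* = 10.55 in the demand function and solve for p_1: p_1 = 10.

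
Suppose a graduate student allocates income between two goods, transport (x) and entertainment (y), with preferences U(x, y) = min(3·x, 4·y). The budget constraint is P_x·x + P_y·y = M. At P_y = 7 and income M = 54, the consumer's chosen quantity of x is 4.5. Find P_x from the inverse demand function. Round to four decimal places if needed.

Leontief preferences: the optimum is at the kink where x/4 = y/3, i.e. y = (3/4)·x.
Budget: P_x·x + P_y·(3/4)·x = M, so (4·P_x + 3·P_y)·x = 4·M.
Demand: x*(P_x,P_y,M) = 4·M/(4·P_x + 3·P_y), y* = 3·M/(4·P_x + 3·P_y).
Set x* = 4.5 in the demand function and solve for P_x: P_x = 6.75.

P_x = 6.75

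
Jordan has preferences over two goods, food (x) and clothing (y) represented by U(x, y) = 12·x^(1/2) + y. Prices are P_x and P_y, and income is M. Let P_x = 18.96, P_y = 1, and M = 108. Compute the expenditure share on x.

share on x = 0.0176

MU_x = 6/√x, MU_y = 1. Tangency: 6/√x = P_x/P_y.
Thus x* = (6·P_y/P_x)² — independent of M — with the rest of income spent on y.
Plugging in: x* = (6·1/18.96)² = 0.1001, y* = 106.1013.
Expenditure on x: 18.96·0.1001 = 1.8987; share = 0.0176.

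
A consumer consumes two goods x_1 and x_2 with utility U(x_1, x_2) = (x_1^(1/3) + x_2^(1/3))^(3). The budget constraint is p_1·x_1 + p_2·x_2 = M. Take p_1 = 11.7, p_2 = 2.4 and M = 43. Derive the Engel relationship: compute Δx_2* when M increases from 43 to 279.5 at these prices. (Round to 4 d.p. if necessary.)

Δx_2* = 67.8236

With the ratio pinned down, the budget gives x_1* = M/(p_1 + p_2·(x_2/x_1)) and x_2* = (x_2/x_1)·x_1*.
Numerically x_2/x_1 = 10.763709, so x_1* = 43/(11.7 + 2.4·10.763709) = 1.1457 and x_2* = 10.763709·1.1457 = 12.3316.
At M' = 279.5: x_2* = 80.1552. Change: 80.1552 − 12.3316 = 67.8236.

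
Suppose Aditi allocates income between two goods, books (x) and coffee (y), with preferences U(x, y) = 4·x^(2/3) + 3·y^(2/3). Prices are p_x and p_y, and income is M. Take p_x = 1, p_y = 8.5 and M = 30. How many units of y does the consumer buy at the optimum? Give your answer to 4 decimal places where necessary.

y* = 0.0205

With the ratio pinned down, the budget gives x* = M/(p_x + p_y·(y/x)) and y* = (y/x)·x*.
Numerically y/x = 0.000687, so x* = 30/(1 + 8.5·0.000687) = 29.8258 and y* = 0.000687·29.8258 = 0.0205.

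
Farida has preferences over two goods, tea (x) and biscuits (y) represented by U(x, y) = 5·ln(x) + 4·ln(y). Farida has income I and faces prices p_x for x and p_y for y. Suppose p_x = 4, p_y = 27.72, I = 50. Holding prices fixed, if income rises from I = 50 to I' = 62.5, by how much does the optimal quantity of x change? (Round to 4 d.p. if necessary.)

MU_x/MU_y = (5·y)/(4·x); tangency sets this equal to p_x/p_y.
Rearranging, p_y·y = (4/5)·p_x·x. Substituting into the budget gives p_x·x·(1 + (4/5)) = I.
Demand: x*(p_x,p_y,I) = 5/9·I/p_x and y* = 4/9·I/p_y.
At p_x=4, p_y=27.72, I=50: x* = 5/9·50/4 = 6.9444.
At I' = 62.5: x* = 8.6806. Change: 8.6806 − 6.9444 = 1.7361.

Δx* = 1.7361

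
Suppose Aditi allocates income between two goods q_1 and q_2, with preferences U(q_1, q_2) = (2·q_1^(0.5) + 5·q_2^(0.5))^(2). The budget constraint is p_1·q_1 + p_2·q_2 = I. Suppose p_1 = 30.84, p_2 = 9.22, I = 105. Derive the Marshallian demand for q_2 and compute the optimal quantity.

With the ratio pinned down, the budget gives q_1* = I/(p_1 + p_2·(q_2/q_1)) and q_2* = (q_2/q_1)·q_1*.
Numerically q_2/q_1 = 69.927325, so q_1* = 105/(30.84 + 9.22·69.927325) = 0.1554 and q_2* = 69.927325·0.1554 = 10.8684.

q_2* = 10.8684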